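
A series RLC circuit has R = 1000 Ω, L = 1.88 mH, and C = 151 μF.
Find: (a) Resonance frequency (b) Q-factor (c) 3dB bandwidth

Step 1 — Resonance: ω₀ = 1/√(LC) = 1/√(0.00188·0.000151) = 1877 rad/s.
Step 2 — f₀ = ω₀/(2π) = 298.7 Hz.
Step 3 — Series Q: Q = ω₀L/R = 1877·0.00188/1000 = 0.003529.
Step 4 — Bandwidth: Δω = ω₀/Q = 5.319e+05 rad/s; BW = Δω/(2π) = 8.466e+04 Hz.

(a) f₀ = 298.7 Hz  (b) Q = 0.003529  (c) BW = 8.466e+04 Hz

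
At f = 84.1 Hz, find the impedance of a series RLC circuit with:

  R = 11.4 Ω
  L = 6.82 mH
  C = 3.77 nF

Step 1 — Angular frequency: ω = 2π·f = 2π·84.1 = 528.4 rad/s.
Step 2 — Component impedances:
  R: Z = R = 11.4 Ω
  L: Z = jωL = j·528.4·0.00682 = 0 + j3.604 Ω
  C: Z = 1/(jωC) = -j/(ω·C) = 0 - j5.02e+05 Ω
Step 3 — Series combination: Z_total = R + L + C = 11.4 - j5.02e+05 Ω = 5.02e+05∠-90.0° Ω.

Z = 11.4 - j5.02e+05 Ω = 5.02e+05∠-90.0° Ω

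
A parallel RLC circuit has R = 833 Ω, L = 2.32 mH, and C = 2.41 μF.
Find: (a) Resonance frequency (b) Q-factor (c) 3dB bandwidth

Step 1 — Resonance: ω₀ = 1/√(LC) = 1/√(0.00232·2.41e-06) = 1.337e+04 rad/s.
Step 2 — f₀ = ω₀/(2π) = 2128 Hz.
Step 3 — Parallel Q: Q = R/(ω₀L) = 833/(1.337e+04·0.00232) = 26.85.
Step 4 — Bandwidth: Δω = ω₀/Q = 498.1 rad/s; BW = Δω/(2π) = 79.28 Hz.

(a) f₀ = 2128 Hz  (b) Q = 26.85  (c) BW = 79.28 Hz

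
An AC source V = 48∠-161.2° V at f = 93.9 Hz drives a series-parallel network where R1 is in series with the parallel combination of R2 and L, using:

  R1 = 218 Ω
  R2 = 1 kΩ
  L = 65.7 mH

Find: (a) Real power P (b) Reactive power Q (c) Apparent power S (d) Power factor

Step 1 — Angular frequency: ω = 2π·f = 2π·93.9 = 590 rad/s.
Step 2 — Component impedances:
  R1: Z = R = 218 Ω
  R2: Z = R = 1000 Ω
  L: Z = jωL = j·590·0.0657 = 0 + j38.76 Ω
Step 3 — Parallel branch: R2 || L = 1/(1/R2 + 1/L) = 1.5 + j38.7 Ω.
Step 4 — Series with R1: Z_total = R1 + (R2 || L) = 219.5 + j38.7 Ω = 222.9∠10.0° Ω.
Step 5 — Source phasor: V = 48∠-161.2° V = -45.44 - j15.47 V.
Step 6 — Current: I = V / Z = -0.2128 - j0.03295 A = 0.2154∠-171.2° A.
Step 7 — Complex power: S = V·I* = 10.18 + j1.795 VA.
Step 8 — Real power: P = Re(S) = 10.18 W.
Step 9 — Reactive power: Q = Im(S) = 1.795 VAR.
Step 10 — Apparent power: |S| = 10.34 VA.
Step 11 — Power factor: PF = P/|S| = 0.9848 (lagging).

(a) P = 10.18 W  (b) Q = 1.795 VAR  (c) S = 10.34 VA  (d) PF = 0.9848 (lagging)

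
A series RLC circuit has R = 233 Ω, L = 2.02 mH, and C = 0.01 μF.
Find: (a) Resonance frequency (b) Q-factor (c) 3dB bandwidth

Step 1 — Resonance condition Im(Z)=0 gives ω₀ = 1/√(LC).
Step 2 — ω₀ = 1/√(0.00202·1e-08) = 2.225e+05 rad/s.
Step 3 — f₀ = ω₀/(2π) = 3.541e+04 Hz.
Step 4 — Series Q: Q = ω₀L/R = 2.225e+05·0.00202/233 = 1.929.
Step 5 — 3dB bandwidth: Δω = ω₀/Q = 1.153e+05 rad/s; BW = Δω/(2π) = 1.836e+04 Hz.

(a) f₀ = 3.541e+04 Hz  (b) Q = 1.929  (c) BW = 1.836e+04 Hz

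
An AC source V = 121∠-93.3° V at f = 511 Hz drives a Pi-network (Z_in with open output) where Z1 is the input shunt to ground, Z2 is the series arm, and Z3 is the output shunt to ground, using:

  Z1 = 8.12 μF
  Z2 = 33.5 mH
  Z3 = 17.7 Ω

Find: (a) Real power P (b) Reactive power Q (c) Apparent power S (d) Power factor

Step 1 — Angular frequency: ω = 2π·f = 2π·511 = 3211 rad/s.
Step 2 — Component impedances:
  Z1: Z = 1/(jωC) = -j/(ω·C) = 0 - j38.36 Ω
  Z2: Z = jωL = j·3211·0.0335 = 0 + j107.6 Ω
  Z3: Z = R = 17.7 Ω
Step 3 — With open output, the series arm Z2 and the output shunt Z3 appear in series to ground: Z2 + Z3 = 17.7 + j107.6 Ω.
Step 4 — Parallel with input shunt Z1: Z_in = Z1 || (Z2 + Z3) = 5.104 - j58.31 Ω = 58.53∠-85.0° Ω.
Step 5 — Source phasor: V = 121∠-93.3° V = -6.965 - j120.8 V.
Step 6 — Current: I = V / Z = 2.045 - j0.2985 A = 2.067∠-8.3° A.
Step 7 — Complex power: S = V·I* = 21.81 - j249.2 VA.
Step 8 — Real power: P = Re(S) = 21.81 W.
Step 9 — Reactive power: Q = Im(S) = -249.2 VAR.
Step 10 — Apparent power: |S| = 250.1 VA.
Step 11 — Power factor: PF = P/|S| = 0.08719 (leading).

(a) P = 21.81 W  (b) Q = -249.2 VAR  (c) S = 250.1 VA  (d) PF = 0.08719 (leading)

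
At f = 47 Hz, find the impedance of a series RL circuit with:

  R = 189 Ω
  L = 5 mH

Step 1 — Angular frequency: ω = 2π·f = 2π·47 = 295.3 rad/s.
Step 2 — Component impedances:
  R: Z = R = 189 Ω
  L: Z = jωL = j·295.3·0.005 = 0 + j1.477 Ω
Step 3 — Series combination: Z_total = R + L = 189 + j1.477 Ω = 189∠0.4° Ω.

Z = 189 + j1.477 Ω = 189∠0.4° Ω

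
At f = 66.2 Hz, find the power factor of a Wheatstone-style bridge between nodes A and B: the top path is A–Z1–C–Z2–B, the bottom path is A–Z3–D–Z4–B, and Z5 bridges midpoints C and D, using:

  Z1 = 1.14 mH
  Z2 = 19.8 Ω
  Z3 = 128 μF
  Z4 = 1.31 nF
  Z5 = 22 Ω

Step 1 — Angular frequency: ω = 2π·f = 2π·66.2 = 415.9 rad/s.
Step 2 — Component impedances:
  Z1: Z = jωL = j·415.9·0.00114 = 0 + j0.4742 Ω
  Z2: Z = R = 19.8 Ω
  Z3: Z = 1/(jωC) = -j/(ω·C) = 0 - j18.78 Ω
  Z4: Z = 1/(jωC) = -j/(ω·C) = 0 - j1.835e+06 Ω
  Z5: Z = R = 22 Ω
Step 3 — Bridge requires nodal analysis (the Z5 bridge couples midpoints C and D, so the two paths cannot be reduced to a simple series/parallel combination). Setting node B to ground and injecting 1 A at node A, the 3-node admittance system at A, C, D solves to V_A = Z_AB = 19.81 + j0.479 Ω = 19.81∠1.4° Ω.
Step 4 — Power factor: PF = cos(φ) = Re(Z)/|Z| = 19.806/19.812 = 0.9997.
Step 5 — Type: Im(Z) = 0.479 ⇒ lagging (phase φ = 1.4°).

PF = 0.9997 (lagging, φ = 1.4°)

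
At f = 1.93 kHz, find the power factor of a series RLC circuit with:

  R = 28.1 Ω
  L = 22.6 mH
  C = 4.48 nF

Step 1 — Angular frequency: ω = 2π·f = 2π·1930 = 1.213e+04 rad/s.
Step 2 — Component impedances:
  R: Z = R = 28.1 Ω
  L: Z = jωL = j·1.213e+04·0.0226 = 0 + j274.1 Ω
  C: Z = 1/(jωC) = -j/(ω·C) = 0 - j1.841e+04 Ω
Step 3 — Series combination: Z_total = R + L + C = 28.1 - j1.813e+04 Ω = 1.813e+04∠-89.9° Ω.
Step 4 — Power factor: PF = cos(φ) = Re(Z)/|Z| = 28.1/1.813e+04 = 0.00155.
Step 5 — Type: Im(Z) = -1.813e+04 ⇒ leading (phase φ = -89.9°).

PF = 0.00155 (leading, φ = -89.9°)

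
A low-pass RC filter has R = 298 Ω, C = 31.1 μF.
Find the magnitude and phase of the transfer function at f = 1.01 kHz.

Step 1 — Angular frequency: ω = 2π·1010 = 6346 rad/s.
Step 2 — Transfer function: H(jω) = 1/(1 + jωRC).
Step 3 — Denominator: 1 + jωRC = 1 + j·6346·298·3.11e-05 = 1 + j58.81.
Step 4 — H = 0.000289 - j0.017.
Step 5 — Magnitude: |H| = 0.017 (-35.4 dB); phase: φ = -89.0°.

|H| = 0.017 (-35.4 dB), φ = -89.0°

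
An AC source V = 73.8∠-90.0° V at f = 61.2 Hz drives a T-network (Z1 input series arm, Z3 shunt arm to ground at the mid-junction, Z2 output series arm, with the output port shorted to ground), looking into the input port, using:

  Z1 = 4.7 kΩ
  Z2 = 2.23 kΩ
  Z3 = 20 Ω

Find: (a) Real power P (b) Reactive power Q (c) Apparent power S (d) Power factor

Step 1 — Angular frequency: ω = 2π·f = 2π·61.2 = 384.5 rad/s.
Step 2 — Component impedances:
  Z1: Z = R = 4700 Ω
  Z2: Z = R = 2230 Ω
  Z3: Z = R = 20 Ω
Step 3 — With the output port shorted to ground, the output series arm Z2 runs from the junction to ground; the shunt arm Z3 also runs from the junction to ground. They appear in parallel: Z3 || Z2 = 19.82 Ω.
Step 4 — Series with input arm Z1: Z_in = Z1 + (Z3 || Z2) = 4720 Ω = 4720∠0.0° Ω.
Step 5 — Source phasor: V = 73.8∠-90.0° V = 0 - j73.8 V.
Step 6 — Current: I = V / Z = 0 - j0.01564 A = 0.01564∠-90.0° A.
Step 7 — Complex power: S = V·I* = 1.154 VA.
Step 8 — Real power: P = Re(S) = 1.154 W.
Step 9 — Reactive power: Q = Im(S) = 0 VAR.
Step 10 — Apparent power: |S| = 1.154 VA.
Step 11 — Power factor: PF = P/|S| = 1 (unity).

(a) P = 1.154 W  (b) Q = 0 VAR  (c) S = 1.154 VA  (d) PF = 1 (unity)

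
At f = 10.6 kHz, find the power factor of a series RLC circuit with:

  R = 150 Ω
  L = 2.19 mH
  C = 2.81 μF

Step 1 — Angular frequency: ω = 2π·f = 2π·1.06e+04 = 6.66e+04 rad/s.
Step 2 — Component impedances:
  R: Z = R = 150 Ω
  L: Z = jωL = j·6.66e+04·0.00219 = 0 + j145.9 Ω
  C: Z = 1/(jωC) = -j/(ω·C) = 0 - j5.343 Ω
Step 3 — Series combination: Z_total = R + L + C = 150 + j140.5 Ω = 205.5∠43.1° Ω.
Step 4 — Power factor: PF = cos(φ) = Re(Z)/|Z| = 150/205.53 = 0.7298.
Step 5 — Type: Im(Z) = 140.5 ⇒ lagging (phase φ = 43.1°).

PF = 0.7298 (lagging, φ = 43.1°)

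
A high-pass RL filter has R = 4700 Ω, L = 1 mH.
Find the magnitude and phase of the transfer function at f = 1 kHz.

Step 1 — Angular frequency: ω = 2π·1000 = 6283 rad/s.
Step 2 — Transfer function: H(jω) = jωL/(R + jωL).
Step 3 — Numerator jωL = j·6.283; denominator R + jωL = 4700 + j6.283.
Step 4 — H = 1.787e-06 + j0.001337.
Step 5 — Magnitude: |H| = 0.001337 (-57.5 dB); phase: φ = 89.9°.

|H| = 0.001337 (-57.5 dB), φ = 89.9°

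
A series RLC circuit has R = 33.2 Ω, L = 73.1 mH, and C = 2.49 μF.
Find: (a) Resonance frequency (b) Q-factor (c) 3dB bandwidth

Step 1 — Resonance: ω₀ = 1/√(LC) = 1/√(0.0731·2.49e-06) = 2344 rad/s.
Step 2 — f₀ = ω₀/(2π) = 373 Hz.
Step 3 — Series Q: Q = ω₀L/R = 2344·0.0731/33.2 = 5.161.
Step 4 — Bandwidth: Δω = ω₀/Q = 454.2 rad/s; BW = Δω/(2π) = 72.28 Hz.

(a) f₀ = 373 Hz  (b) Q = 5.161  (c) BW = 72.28 Hz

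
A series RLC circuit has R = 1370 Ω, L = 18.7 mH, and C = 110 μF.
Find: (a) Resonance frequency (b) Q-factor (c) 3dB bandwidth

Step 1 — Resonance condition Im(Z)=0 gives ω₀ = 1/√(LC).
Step 2 — ω₀ = 1/√(0.0187·0.00011) = 697.2 rad/s.
Step 3 — f₀ = ω₀/(2π) = 111 Hz.
Step 4 — Series Q: Q = ω₀L/R = 697.2·0.0187/1370 = 0.009517.
Step 5 — 3dB bandwidth: Δω = ω₀/Q = 7.326e+04 rad/s; BW = Δω/(2π) = 1.166e+04 Hz.

(a) f₀ = 111 Hz  (b) Q = 0.009517  (c) BW = 1.166e+04 Hz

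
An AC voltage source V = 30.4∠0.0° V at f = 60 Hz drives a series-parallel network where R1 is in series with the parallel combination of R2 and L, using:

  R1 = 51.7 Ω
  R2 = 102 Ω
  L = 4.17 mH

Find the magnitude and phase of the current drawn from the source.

Step 1 — Angular frequency: ω = 2π·f = 2π·60 = 377 rad/s.
Step 2 — Component impedances:
  R1: Z = R = 51.7 Ω
  R2: Z = R = 102 Ω
  L: Z = jωL = j·377·0.00417 = 0 + j1.572 Ω
Step 3 — Parallel branch: R2 || L = 1/(1/R2 + 1/L) = 0.02422 + j1.572 Ω.
Step 4 — Series with R1: Z_total = R1 + (R2 || L) = 51.72 + j1.572 Ω = 51.75∠1.7° Ω.
Step 5 — Source phasor: V = 30.4∠0.0° V = 30.4 V.
Step 6 — Ohm's law: I = V / Z_total = (30.4) / (51.72 + j1.572) = 0.5872 - j0.01784 A.
Step 7 — Convert to polar: |I| = 0.5875 A, ∠I = -1.7°.

I = 0.5875∠-1.7° A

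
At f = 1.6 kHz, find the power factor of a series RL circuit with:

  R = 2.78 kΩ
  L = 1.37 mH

Step 1 — Angular frequency: ω = 2π·f = 2π·1600 = 1.005e+04 rad/s.
Step 2 — Component impedances:
  R: Z = R = 2780 Ω
  L: Z = jωL = j·1.005e+04·0.00137 = 0 + j13.77 Ω
Step 3 — Series combination: Z_total = R + L = 2780 + j13.77 Ω = 2780∠0.3° Ω.
Step 4 — Power factor: PF = cos(φ) = Re(Z)/|Z| = 2780/2780 = 1.
Step 5 — Type: Im(Z) = 13.77 ⇒ lagging (phase φ = 0.3°).

PF = 1 (lagging, φ = 0.3°)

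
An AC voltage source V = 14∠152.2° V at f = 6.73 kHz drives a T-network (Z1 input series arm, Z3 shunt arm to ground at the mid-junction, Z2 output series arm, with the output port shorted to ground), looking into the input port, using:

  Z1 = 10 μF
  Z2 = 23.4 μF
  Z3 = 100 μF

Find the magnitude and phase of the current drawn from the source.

Step 1 — Angular frequency: ω = 2π·f = 2π·6730 = 4.229e+04 rad/s.
Step 2 — Component impedances:
  Z1: Z = 1/(jωC) = -j/(ω·C) = 0 - j2.365 Ω
  Z2: Z = 1/(jωC) = -j/(ω·C) = 0 - j1.011 Ω
  Z3: Z = 1/(jωC) = -j/(ω·C) = 0 - j0.2365 Ω
Step 3 — With the output port shorted to ground, the output series arm Z2 runs from the junction to ground; the shunt arm Z3 also runs from the junction to ground. They appear in parallel: Z3 || Z2 = 0 - j0.1916 Ω.
Step 4 — Series with input arm Z1: Z_in = Z1 + (Z3 || Z2) = 0 - j2.556 Ω = 2.556∠-90.0° Ω.
Step 5 — Source phasor: V = 14∠152.2° V = -12.38 + j6.529 V.
Step 6 — Ohm's law: I = V / Z_total = (-12.38 + j6.529) / (0 - j2.556) = -2.554 - j4.844 A.
Step 7 — Convert to polar: |I| = 5.476 A, ∠I = -117.8°.

I = 5.476∠-117.8° A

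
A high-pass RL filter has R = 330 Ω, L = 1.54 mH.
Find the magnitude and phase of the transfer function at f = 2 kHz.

Step 1 — Angular frequency: ω = 2π·2000 = 1.257e+04 rad/s.
Step 2 — Transfer function: H(jω) = jωL/(R + jωL).
Step 3 — Numerator jωL = j·19.35; denominator R + jωL = 330 + j19.35.
Step 4 — H = 0.003427 + j0.05844.
Step 5 — Magnitude: |H| = 0.05854 (-24.7 dB); phase: φ = 86.6°.

|H| = 0.05854 (-24.7 dB), φ = 86.6°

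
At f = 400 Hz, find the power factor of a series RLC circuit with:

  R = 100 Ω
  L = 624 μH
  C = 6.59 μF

Step 1 — Angular frequency: ω = 2π·f = 2π·400 = 2513 rad/s.
Step 2 — Component impedances:
  R: Z = R = 100 Ω
  L: Z = jωL = j·2513·0.000624 = 0 + j1.568 Ω
  C: Z = 1/(jωC) = -j/(ω·C) = 0 - j60.38 Ω
Step 3 — Series combination: Z_total = R + L + C = 100 - j58.81 Ω = 116∠-30.5° Ω.
Step 4 — Power factor: PF = cos(φ) = Re(Z)/|Z| = 100/116.01 = 0.862.
Step 5 — Type: Im(Z) = -58.81 ⇒ leading (phase φ = -30.5°).

PF = 0.862 (leading, φ = -30.5°)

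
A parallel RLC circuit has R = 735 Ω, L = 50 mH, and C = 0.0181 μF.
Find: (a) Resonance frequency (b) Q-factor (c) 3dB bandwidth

Step 1 — Resonance: ω₀ = 1/√(LC) = 1/√(0.05·1.81e-08) = 3.324e+04 rad/s.
Step 2 — f₀ = ω₀/(2π) = 5290 Hz.
Step 3 — Parallel Q: Q = R/(ω₀L) = 735/(3.324e+04·0.05) = 0.4422.
Step 4 — Bandwidth: Δω = ω₀/Q = 7.517e+04 rad/s; BW = Δω/(2π) = 1.196e+04 Hz.

(a) f₀ = 5290 Hz  (b) Q = 0.4422  (c) BW = 1.196e+04 Hz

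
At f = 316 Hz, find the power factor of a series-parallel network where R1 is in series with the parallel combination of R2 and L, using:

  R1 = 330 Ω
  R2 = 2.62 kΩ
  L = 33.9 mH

Step 1 — Angular frequency: ω = 2π·f = 2π·316 = 1985 rad/s.
Step 2 — Component impedances:
  R1: Z = R = 330 Ω
  R2: Z = R = 2620 Ω
  L: Z = jωL = j·1985·0.0339 = 0 + j67.31 Ω
Step 3 — Parallel branch: R2 || L = 1/(1/R2 + 1/L) = 1.728 + j67.26 Ω.
Step 4 — Series with R1: Z_total = R1 + (R2 || L) = 331.7 + j67.26 Ω = 338.5∠11.5° Ω.
Step 5 — Power factor: PF = cos(φ) = Re(Z)/|Z| = 331.73/338.48 = 0.9801.
Step 6 — Type: Im(Z) = 67.26 ⇒ lagging (phase φ = 11.5°).

PF = 0.9801 (lagging, φ = 11.5°)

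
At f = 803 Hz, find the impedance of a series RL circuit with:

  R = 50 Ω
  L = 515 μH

Step 1 — Angular frequency: ω = 2π·f = 2π·803 = 5045 rad/s.
Step 2 — Component impedances:
  R: Z = R = 50 Ω
  L: Z = jωL = j·5045·0.000515 = 0 + j2.598 Ω
Step 3 — Series combination: Z_total = R + L = 50 + j2.598 Ω = 50.07∠3.0° Ω.

Z = 50 + j2.598 Ω = 50.07∠3.0° Ω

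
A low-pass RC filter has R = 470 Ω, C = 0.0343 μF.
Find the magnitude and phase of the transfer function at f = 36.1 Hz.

Step 1 — Angular frequency: ω = 2π·36.1 = 226.8 rad/s.
Step 2 — Transfer function: H(jω) = 1/(1 + jωRC).
Step 3 — Denominator: 1 + jωRC = 1 + j·226.8·470·3.43e-08 = 1 + j0.003657.
Step 4 — H = 1 - j0.003657.
Step 5 — Magnitude: |H| = 1 (-0.0 dB); phase: φ = -0.2°.

|H| = 1 (-0.0 dB), φ = -0.2°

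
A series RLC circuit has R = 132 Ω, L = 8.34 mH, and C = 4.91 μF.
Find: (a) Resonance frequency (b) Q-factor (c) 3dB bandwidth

Step 1 — Resonance condition Im(Z)=0 gives ω₀ = 1/√(LC).
Step 2 — ω₀ = 1/√(0.00834·4.91e-06) = 4942 rad/s.
Step 3 — f₀ = ω₀/(2π) = 786.5 Hz.
Step 4 — Series Q: Q = ω₀L/R = 4942·0.00834/132 = 0.3122.
Step 5 — 3dB bandwidth: Δω = ω₀/Q = 1.583e+04 rad/s; BW = Δω/(2π) = 2519 Hz.

(a) f₀ = 786.5 Hz  (b) Q = 0.3122  (c) BW = 2519 Hz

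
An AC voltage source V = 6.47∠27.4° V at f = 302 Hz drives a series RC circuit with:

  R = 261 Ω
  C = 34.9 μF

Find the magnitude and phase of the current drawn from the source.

Step 1 — Angular frequency: ω = 2π·f = 2π·302 = 1898 rad/s.
Step 2 — Component impedances:
  R: Z = R = 261 Ω
  C: Z = 1/(jωC) = -j/(ω·C) = 0 - j15.1 Ω
Step 3 — Series combination: Z_total = R + C = 261 - j15.1 Ω = 261.4∠-3.3° Ω.
Step 4 — Source phasor: V = 6.47∠27.4° V = 5.744 + j2.977 V.
Step 5 — Ohm's law: I = V / Z_total = (5.744 + j2.977) / (261 - j15.1) = 0.02128 + j0.01264 A.
Step 6 — Convert to polar: |I| = 0.02475 A, ∠I = 30.7°.

I = 0.02475∠30.7° A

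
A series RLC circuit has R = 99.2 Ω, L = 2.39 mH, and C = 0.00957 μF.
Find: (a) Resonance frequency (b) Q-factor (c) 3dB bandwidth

Step 1 — Resonance condition Im(Z)=0 gives ω₀ = 1/√(LC).
Step 2 — ω₀ = 1/√(0.00239·9.57e-09) = 2.091e+05 rad/s.
Step 3 — f₀ = ω₀/(2π) = 3.328e+04 Hz.
Step 4 — Series Q: Q = ω₀L/R = 2.091e+05·0.00239/99.2 = 5.038.
Step 5 — 3dB bandwidth: Δω = ω₀/Q = 4.151e+04 rad/s; BW = Δω/(2π) = 6606 Hz.

(a) f₀ = 3.328e+04 Hz  (b) Q = 5.038  (c) BW = 6606 Hz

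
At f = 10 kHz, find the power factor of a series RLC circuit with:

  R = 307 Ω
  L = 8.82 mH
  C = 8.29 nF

Step 1 — Angular frequency: ω = 2π·f = 2π·1e+04 = 6.283e+04 rad/s.
Step 2 — Component impedances:
  R: Z = R = 307 Ω
  L: Z = jωL = j·6.283e+04·0.00882 = 0 + j554.2 Ω
  C: Z = 1/(jωC) = -j/(ω·C) = 0 - j1920 Ω
Step 3 — Series combination: Z_total = R + L + C = 307 - j1366 Ω = 1400∠-77.3° Ω.
Step 4 — Power factor: PF = cos(φ) = Re(Z)/|Z| = 307/1400 = 0.2193.
Step 5 — Type: Im(Z) = -1366 ⇒ leading (phase φ = -77.3°).

PF = 0.2193 (leading, φ = -77.3°)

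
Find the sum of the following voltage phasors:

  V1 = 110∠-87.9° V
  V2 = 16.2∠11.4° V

Step 1 — Convert each phasor to rectangular form:
  V1 = 110·(cos(-87.9°) + j·sin(-87.9°)) = 4.031 - j109.9 V
  V2 = 16.2·(cos(11.4°) + j·sin(11.4°)) = 15.88 + j3.202 V
Step 2 — Sum components: V_total = 19.91 - j106.7 V.
Step 3 — Convert to polar: |V_total| = 108.6 V, ∠V_total = -79.4°.

V_total = 108.6∠-79.4° V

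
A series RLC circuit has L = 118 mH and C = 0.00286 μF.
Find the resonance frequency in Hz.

Step 1 — Resonance condition Im(Z)=0 gives ω₀ = 1/√(LC).
Step 2 — ω₀ = 1/√(0.118·2.86e-09) = 5.443e+04 rad/s.
Step 3 — f₀ = ω₀/(2π) = 8664 Hz.

f₀ = 8664 Hz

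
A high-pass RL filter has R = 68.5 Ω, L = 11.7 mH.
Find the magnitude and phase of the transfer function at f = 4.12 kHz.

Step 1 — Angular frequency: ω = 2π·4120 = 2.589e+04 rad/s.
Step 2 — Transfer function: H(jω) = jωL/(R + jωL).
Step 3 — Numerator jωL = j·302.9; denominator R + jωL = 68.5 + j302.9.
Step 4 — H = 0.9513 + j0.2152.
Step 5 — Magnitude: |H| = 0.9754 (-0.2 dB); phase: φ = 12.7°.

|H| = 0.9754 (-0.2 dB), φ = 12.7°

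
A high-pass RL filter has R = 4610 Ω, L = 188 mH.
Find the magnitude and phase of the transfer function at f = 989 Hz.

Step 1 — Angular frequency: ω = 2π·989 = 6214 rad/s.
Step 2 — Transfer function: H(jω) = jωL/(R + jωL).
Step 3 — Numerator jωL = j·1168; denominator R + jωL = 4610 + j1168.
Step 4 — H = 0.06034 + j0.2381.
Step 5 — Magnitude: |H| = 0.2457 (-12.2 dB); phase: φ = 75.8°.

|H| = 0.2457 (-12.2 dB), φ = 75.8°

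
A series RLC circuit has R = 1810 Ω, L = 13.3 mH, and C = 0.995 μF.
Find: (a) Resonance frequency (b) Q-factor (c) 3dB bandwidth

Step 1 — Resonance condition Im(Z)=0 gives ω₀ = 1/√(LC).
Step 2 — ω₀ = 1/√(0.0133·9.95e-07) = 8693 rad/s.
Step 3 — f₀ = ω₀/(2π) = 1384 Hz.
Step 4 — Series Q: Q = ω₀L/R = 8693·0.0133/1810 = 0.06388.
Step 5 — 3dB bandwidth: Δω = ω₀/Q = 1.361e+05 rad/s; BW = Δω/(2π) = 2.166e+04 Hz.

(a) f₀ = 1384 Hz  (b) Q = 0.06388  (c) BW = 2.166e+04 Hz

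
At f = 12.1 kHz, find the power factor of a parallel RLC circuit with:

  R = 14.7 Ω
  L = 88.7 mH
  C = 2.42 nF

Step 1 — Angular frequency: ω = 2π·f = 2π·1.21e+04 = 7.603e+04 rad/s.
Step 2 — Component impedances:
  R: Z = R = 14.7 Ω
  L: Z = jωL = j·7.603e+04·0.0887 = 0 + j6744 Ω
  C: Z = 1/(jωC) = -j/(ω·C) = 0 - j5435 Ω
Step 3 — Parallel combination: 1/Z_total = 1/R + 1/L + 1/C; Z_total = 14.7 - j0.007713 Ω = 14.7∠-0.0° Ω.
Step 4 — Power factor: PF = cos(φ) = Re(Z)/|Z| = 14.7/14.7 = 1.
Step 5 — Type: Im(Z) = -0.007713 ⇒ leading (phase φ = -0.0°).

PF = 1 (leading, φ = -0.0°)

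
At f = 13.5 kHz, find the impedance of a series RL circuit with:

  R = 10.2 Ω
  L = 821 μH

Step 1 — Angular frequency: ω = 2π·f = 2π·1.35e+04 = 8.482e+04 rad/s.
Step 2 — Component impedances:
  R: Z = R = 10.2 Ω
  L: Z = jωL = j·8.482e+04·0.000821 = 0 + j69.64 Ω
Step 3 — Series combination: Z_total = R + L = 10.2 + j69.64 Ω = 70.38∠81.7° Ω.

Z = 10.2 + j69.64 Ω = 70.38∠81.7° Ω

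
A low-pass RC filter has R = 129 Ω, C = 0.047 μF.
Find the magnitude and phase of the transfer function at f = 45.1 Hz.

Step 1 — Angular frequency: ω = 2π·45.1 = 283.4 rad/s.
Step 2 — Transfer function: H(jω) = 1/(1 + jωRC).
Step 3 — Denominator: 1 + jωRC = 1 + j·283.4·129·4.7e-08 = 1 + j0.001718.
Step 4 — H = 1 - j0.001718.
Step 5 — Magnitude: |H| = 1 (-0.0 dB); phase: φ = -0.1°.

|H| = 1 (-0.0 dB), φ = -0.1°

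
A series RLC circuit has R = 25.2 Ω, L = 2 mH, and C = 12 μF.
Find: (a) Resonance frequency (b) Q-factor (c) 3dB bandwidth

Step 1 — Resonance condition Im(Z)=0 gives ω₀ = 1/√(LC).
Step 2 — ω₀ = 1/√(0.002·1.2e-05) = 6455 rad/s.
Step 3 — f₀ = ω₀/(2π) = 1027 Hz.
Step 4 — Series Q: Q = ω₀L/R = 6455·0.002/25.2 = 0.5123.
Step 5 — 3dB bandwidth: Δω = ω₀/Q = 1.26e+04 rad/s; BW = Δω/(2π) = 2005 Hz.

(a) f₀ = 1027 Hz  (b) Q = 0.5123  (c) BW = 2005 Hz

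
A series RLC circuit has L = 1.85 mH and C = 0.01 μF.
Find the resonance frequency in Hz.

Step 1 — Resonance condition Im(Z)=0 gives ω₀ = 1/√(LC).
Step 2 — ω₀ = 1/√(0.00185·1e-08) = 2.325e+05 rad/s.
Step 3 — f₀ = ω₀/(2π) = 3.7e+04 Hz.

f₀ = 3.7e+04 Hz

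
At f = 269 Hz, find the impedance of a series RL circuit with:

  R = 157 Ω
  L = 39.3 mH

Step 1 — Angular frequency: ω = 2π·f = 2π·269 = 1690 rad/s.
Step 2 — Component impedances:
  R: Z = R = 157 Ω
  L: Z = jωL = j·1690·0.0393 = 0 + j66.42 Ω
Step 3 — Series combination: Z_total = R + L = 157 + j66.42 Ω = 170.5∠22.9° Ω.

Z = 157 + j66.42 Ω = 170.5∠22.9° Ω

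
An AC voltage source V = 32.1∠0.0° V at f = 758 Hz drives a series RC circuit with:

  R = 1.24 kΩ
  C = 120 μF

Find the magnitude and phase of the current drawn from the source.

Step 1 — Angular frequency: ω = 2π·f = 2π·758 = 4763 rad/s.
Step 2 — Component impedances:
  R: Z = R = 1240 Ω
  C: Z = 1/(jωC) = -j/(ω·C) = 0 - j1.75 Ω
Step 3 — Series combination: Z_total = R + C = 1240 - j1.75 Ω = 1240∠-0.1° Ω.
Step 4 — Source phasor: V = 32.1∠0.0° V = 32.1 V.
Step 5 — Ohm's law: I = V / Z_total = (32.1) / (1240 - j1.75) = 0.02589 + j3.653e-05 A.
Step 6 — Convert to polar: |I| = 0.02589 A, ∠I = 0.1°.

I = 0.02589∠0.1° A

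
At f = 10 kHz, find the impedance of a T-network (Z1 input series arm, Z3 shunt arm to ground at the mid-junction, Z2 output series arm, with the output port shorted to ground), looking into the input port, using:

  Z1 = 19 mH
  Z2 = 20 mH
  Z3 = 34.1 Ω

Step 1 — Angular frequency: ω = 2π·f = 2π·1e+04 = 6.283e+04 rad/s.
Step 2 — Component impedances:
  Z1: Z = jωL = j·6.283e+04·0.019 = 0 + j1194 Ω
  Z2: Z = jωL = j·6.283e+04·0.02 = 0 + j1257 Ω
  Z3: Z = R = 34.1 Ω
Step 3 — With the output port shorted to ground, the output series arm Z2 runs from the junction to ground; the shunt arm Z3 also runs from the junction to ground. They appear in parallel: Z3 || Z2 = 34.07 + j0.9247 Ω.
Step 4 — Series with input arm Z1: Z_in = Z1 + (Z3 || Z2) = 34.07 + j1195 Ω = 1195∠88.4° Ω.

Z = 34.07 + j1195 Ω = 1195∠88.4° Ω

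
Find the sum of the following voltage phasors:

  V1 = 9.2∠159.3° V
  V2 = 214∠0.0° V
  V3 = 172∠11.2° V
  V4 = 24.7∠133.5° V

Step 1 — Convert each phasor to rectangular form:
  V1 = 9.2·(cos(159.3°) + j·sin(159.3°)) = -8.606 + j3.252 V
  V2 = 214·(cos(0.0°) + j·sin(0.0°)) = 214 V
  V3 = 172·(cos(11.2°) + j·sin(11.2°)) = 168.7 + j33.41 V
  V4 = 24.7·(cos(133.5°) + j·sin(133.5°)) = -17 + j17.92 V
Step 2 — Sum components: V_total = 357.1 + j54.58 V.
Step 3 — Convert to polar: |V_total| = 361.3 V, ∠V_total = 8.7°.

V_total = 361.3∠8.7° V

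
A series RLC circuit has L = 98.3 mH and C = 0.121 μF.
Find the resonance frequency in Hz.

Step 1 — Resonance condition Im(Z)=0 gives ω₀ = 1/√(LC).
Step 2 — ω₀ = 1/√(0.0983·1.21e-07) = 9169 rad/s.
Step 3 — f₀ = ω₀/(2π) = 1459 Hz.

f₀ = 1459 Hz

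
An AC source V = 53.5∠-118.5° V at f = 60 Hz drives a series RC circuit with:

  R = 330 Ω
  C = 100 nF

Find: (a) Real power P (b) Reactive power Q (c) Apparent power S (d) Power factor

Step 1 — Angular frequency: ω = 2π·f = 2π·60 = 377 rad/s.
Step 2 — Component impedances:
  R: Z = R = 330 Ω
  C: Z = 1/(jωC) = -j/(ω·C) = 0 - j2.653e+04 Ω
Step 3 — Series combination: Z_total = R + C = 330 - j2.653e+04 Ω = 2.653e+04∠-89.3° Ω.
Step 4 — Source phasor: V = 53.5∠-118.5° V = -25.53 - j47.02 V.
Step 5 — Current: I = V / Z = 0.00176 - j0.0009843 A = 0.002017∠-29.2° A.
Step 6 — Complex power: S = V·I* = 0.001342 - j0.1079 VA.
Step 7 — Real power: P = Re(S) = 0.001342 W.
Step 8 — Reactive power: Q = Im(S) = -0.1079 VAR.
Step 9 — Apparent power: |S| = 0.1079 VA.
Step 10 — Power factor: PF = P/|S| = 0.01244 (leading).

(a) P = 0.001342 W  (b) Q = -0.1079 VAR  (c) S = 0.1079 VA  (d) PF = 0.01244 (leading)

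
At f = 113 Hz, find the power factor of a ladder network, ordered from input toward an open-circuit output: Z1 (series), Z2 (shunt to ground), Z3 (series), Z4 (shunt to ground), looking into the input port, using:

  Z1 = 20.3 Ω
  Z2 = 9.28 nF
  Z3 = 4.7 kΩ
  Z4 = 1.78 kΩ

Step 1 — Angular frequency: ω = 2π·f = 2π·113 = 710 rad/s.
Step 2 — Component impedances:
  Z1: Z = R = 20.3 Ω
  Z2: Z = 1/(jωC) = -j/(ω·C) = 0 - j1.518e+05 Ω
  Z3: Z = R = 4700 Ω
  Z4: Z = R = 1780 Ω
Step 3 — Ladder network (open output): work backward from the far end, alternating series and parallel combinations. Z_in = 6489 - j276.2 Ω = 6494∠-2.4° Ω.
Step 4 — Power factor: PF = cos(φ) = Re(Z)/|Z| = 6488.5/6494.4 = 0.9991.
Step 5 — Type: Im(Z) = -276.2 ⇒ leading (phase φ = -2.4°).

PF = 0.9991 (leading, φ = -2.4°)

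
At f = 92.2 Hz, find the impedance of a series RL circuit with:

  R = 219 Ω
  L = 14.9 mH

Step 1 — Angular frequency: ω = 2π·f = 2π·92.2 = 579.3 rad/s.
Step 2 — Component impedances:
  R: Z = R = 219 Ω
  L: Z = jωL = j·579.3·0.0149 = 0 + j8.632 Ω
Step 3 — Series combination: Z_total = R + L = 219 + j8.632 Ω = 219.2∠2.3° Ω.

Z = 219 + j8.632 Ω = 219.2∠2.3° Ω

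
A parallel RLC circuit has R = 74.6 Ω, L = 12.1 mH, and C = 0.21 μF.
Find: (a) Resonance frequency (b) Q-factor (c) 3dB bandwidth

Step 1 — Resonance: ω₀ = 1/√(LC) = 1/√(0.0121·2.1e-07) = 1.984e+04 rad/s.
Step 2 — f₀ = ω₀/(2π) = 3157 Hz.
Step 3 — Parallel Q: Q = R/(ω₀L) = 74.6/(1.984e+04·0.0121) = 0.3108.
Step 4 — Bandwidth: Δω = ω₀/Q = 6.383e+04 rad/s; BW = Δω/(2π) = 1.016e+04 Hz.

(a) f₀ = 3157 Hz  (b) Q = 0.3108  (c) BW = 1.016e+04 Hz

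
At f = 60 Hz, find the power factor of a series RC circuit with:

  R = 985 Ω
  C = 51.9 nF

Step 1 — Angular frequency: ω = 2π·f = 2π·60 = 377 rad/s.
Step 2 — Component impedances:
  R: Z = R = 985 Ω
  C: Z = 1/(jωC) = -j/(ω·C) = 0 - j5.111e+04 Ω
Step 3 — Series combination: Z_total = R + C = 985 - j5.111e+04 Ω = 5.112e+04∠-88.9° Ω.
Step 4 — Power factor: PF = cos(φ) = Re(Z)/|Z| = 985/5.112e+04 = 0.01927.
Step 5 — Type: Im(Z) = -5.111e+04 ⇒ leading (phase φ = -88.9°).

PF = 0.01927 (leading, φ = -88.9°)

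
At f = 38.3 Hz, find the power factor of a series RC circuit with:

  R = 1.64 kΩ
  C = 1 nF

Step 1 — Angular frequency: ω = 2π·f = 2π·38.3 = 240.6 rad/s.
Step 2 — Component impedances:
  R: Z = R = 1640 Ω
  C: Z = 1/(jωC) = -j/(ω·C) = 0 - j4.155e+06 Ω
Step 3 — Series combination: Z_total = R + C = 1640 - j4.155e+06 Ω = 4.155e+06∠-90.0° Ω.
Step 4 — Power factor: PF = cos(φ) = Re(Z)/|Z| = 1640/4.155e+06 = 0.0003947.
Step 5 — Type: Im(Z) = -4.155e+06 ⇒ leading (phase φ = -90.0°).

PF = 0.0003947 (leading, φ = -90.0°)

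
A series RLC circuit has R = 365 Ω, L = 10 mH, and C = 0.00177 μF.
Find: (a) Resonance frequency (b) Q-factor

Step 1 — Resonance condition Im(Z)=0 gives ω₀ = 1/√(LC).
Step 2 — ω₀ = 1/√(0.01·1.77e-09) = 2.377e+05 rad/s.
Step 3 — f₀ = ω₀/(2π) = 3.783e+04 Hz.
Step 4 — Series Q: Q = ω₀L/R = 2.377e+05·0.01/365 = 6.512.

(a) f₀ = 3.783e+04 Hz  (b) Q = 6.512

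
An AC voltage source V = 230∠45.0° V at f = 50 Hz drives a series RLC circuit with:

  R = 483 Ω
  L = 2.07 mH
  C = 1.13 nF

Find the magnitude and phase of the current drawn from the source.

Step 1 — Angular frequency: ω = 2π·f = 2π·50 = 314.2 rad/s.
Step 2 — Component impedances:
  R: Z = R = 483 Ω
  L: Z = jωL = j·314.2·0.00207 = 0 + j0.6503 Ω
  C: Z = 1/(jωC) = -j/(ω·C) = 0 - j2.817e+06 Ω
Step 3 — Series combination: Z_total = R + L + C = 483 - j2.817e+06 Ω = 2.817e+06∠-90.0° Ω.
Step 4 — Source phasor: V = 230∠45.0° V = 162.6 + j162.6 V.
Step 5 — Ohm's law: I = V / Z_total = (162.6 + j162.6) / (483 - j2.817e+06) = -5.773e-05 + j5.775e-05 A.
Step 6 — Convert to polar: |I| = 8.165e-05 A, ∠I = 135.0°.

I = 8.165e-05∠135.0° A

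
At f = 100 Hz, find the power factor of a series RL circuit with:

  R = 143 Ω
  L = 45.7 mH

Step 1 — Angular frequency: ω = 2π·f = 2π·100 = 628.3 rad/s.
Step 2 — Component impedances:
  R: Z = R = 143 Ω
  L: Z = jωL = j·628.3·0.0457 = 0 + j28.71 Ω
Step 3 — Series combination: Z_total = R + L = 143 + j28.71 Ω = 145.9∠11.4° Ω.
Step 4 — Power factor: PF = cos(φ) = Re(Z)/|Z| = 143/145.854 = 0.9804.
Step 5 — Type: Im(Z) = 28.71 ⇒ lagging (phase φ = 11.4°).

PF = 0.9804 (lagging, φ = 11.4°)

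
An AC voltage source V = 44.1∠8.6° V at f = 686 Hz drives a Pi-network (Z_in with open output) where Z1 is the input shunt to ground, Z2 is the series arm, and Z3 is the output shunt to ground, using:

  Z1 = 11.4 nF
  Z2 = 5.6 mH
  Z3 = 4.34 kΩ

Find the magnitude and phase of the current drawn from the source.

Step 1 — Angular frequency: ω = 2π·f = 2π·686 = 4310 rad/s.
Step 2 — Component impedances:
  Z1: Z = 1/(jωC) = -j/(ω·C) = 0 - j2.035e+04 Ω
  Z2: Z = jωL = j·4310·0.0056 = 0 + j24.14 Ω
  Z3: Z = R = 4340 Ω
Step 3 — With open output, the series arm Z2 and the output shunt Z3 appear in series to ground: Z2 + Z3 = 4340 + j24.14 Ω.
Step 4 — Parallel with input shunt Z1: Z_in = Z1 || (Z2 + Z3) = 4161 - j864.2 Ω = 4249∠-11.7° Ω.
Step 5 — Source phasor: V = 44.1∠8.6° V = 43.6 + j6.595 V.
Step 6 — Ohm's law: I = V / Z_total = (43.6 + j6.595) / (4161 - j864.2) = 0.009731 + j0.003606 A.
Step 7 — Convert to polar: |I| = 0.01038 A, ∠I = 20.3°.

I = 0.01038∠20.3° A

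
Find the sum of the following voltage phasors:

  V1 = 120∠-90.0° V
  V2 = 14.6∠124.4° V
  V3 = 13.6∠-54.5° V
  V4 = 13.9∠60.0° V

Step 1 — Convert each phasor to rectangular form:
  V1 = 120·(cos(-90.0°) + j·sin(-90.0°)) = 0 - j120 V
  V2 = 14.6·(cos(124.4°) + j·sin(124.4°)) = -8.249 + j12.05 V
  V3 = 13.6·(cos(-54.5°) + j·sin(-54.5°)) = 7.898 - j11.07 V
  V4 = 13.9·(cos(60.0°) + j·sin(60.0°)) = 6.95 + j12.04 V
Step 2 — Sum components: V_total = 6.599 - j107 V.
Step 3 — Convert to polar: |V_total| = 107.2 V, ∠V_total = -86.5°.

V_total = 107.2∠-86.5° V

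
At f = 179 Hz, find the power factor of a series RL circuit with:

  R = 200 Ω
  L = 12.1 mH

Step 1 — Angular frequency: ω = 2π·f = 2π·179 = 1125 rad/s.
Step 2 — Component impedances:
  R: Z = R = 200 Ω
  L: Z = jωL = j·1125·0.0121 = 0 + j13.61 Ω
Step 3 — Series combination: Z_total = R + L = 200 + j13.61 Ω = 200.5∠3.9° Ω.
Step 4 — Power factor: PF = cos(φ) = Re(Z)/|Z| = 200/200.46 = 0.9977.
Step 5 — Type: Im(Z) = 13.61 ⇒ lagging (phase φ = 3.9°).

PF = 0.9977 (lagging, φ = 3.9°)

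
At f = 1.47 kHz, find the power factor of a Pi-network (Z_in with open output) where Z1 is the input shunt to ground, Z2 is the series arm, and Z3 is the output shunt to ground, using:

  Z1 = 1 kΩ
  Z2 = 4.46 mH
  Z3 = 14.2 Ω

Step 1 — Angular frequency: ω = 2π·f = 2π·1470 = 9236 rad/s.
Step 2 — Component impedances:
  Z1: Z = R = 1000 Ω
  Z2: Z = jωL = j·9236·0.00446 = 0 + j41.19 Ω
  Z3: Z = R = 14.2 Ω
Step 3 — With open output, the series arm Z2 and the output shunt Z3 appear in series to ground: Z2 + Z3 = 14.2 + j41.19 Ω.
Step 4 — Parallel with input shunt Z1: Z_in = Z1 || (Z2 + Z3) = 15.63 + j39.98 Ω = 42.93∠68.7° Ω.
Step 5 — Power factor: PF = cos(φ) = Re(Z)/|Z| = 15.625/42.927 = 0.364.
Step 6 — Type: Im(Z) = 39.98 ⇒ lagging (phase φ = 68.7°).

PF = 0.364 (lagging, φ = 68.7°)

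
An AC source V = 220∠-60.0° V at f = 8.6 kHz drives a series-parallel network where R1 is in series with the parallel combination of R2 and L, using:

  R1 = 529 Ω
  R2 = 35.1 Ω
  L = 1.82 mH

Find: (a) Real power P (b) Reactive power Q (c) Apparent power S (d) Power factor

Step 1 — Angular frequency: ω = 2π·f = 2π·8600 = 5.404e+04 rad/s.
Step 2 — Component impedances:
  R1: Z = R = 529 Ω
  R2: Z = R = 35.1 Ω
  L: Z = jωL = j·5.404e+04·0.00182 = 0 + j98.34 Ω
Step 3 — Parallel branch: R2 || L = 1/(1/R2 + 1/L) = 31.13 + j11.11 Ω.
Step 4 — Series with R1: Z_total = R1 + (R2 || L) = 560.1 + j11.11 Ω = 560.2∠1.1° Ω.
Step 5 — Source phasor: V = 220∠-60.0° V = 110 - j190.5 V.
Step 6 — Current: I = V / Z = 0.1896 - j0.3439 A = 0.3927∠-61.1° A.
Step 7 — Complex power: S = V·I* = 86.37 + j1.713 VA.
Step 8 — Real power: P = Re(S) = 86.37 W.
Step 9 — Reactive power: Q = Im(S) = 1.713 VAR.
Step 10 — Apparent power: |S| = 86.39 VA.
Step 11 — Power factor: PF = P/|S| = 0.9998 (lagging).

(a) P = 86.37 W  (b) Q = 1.713 VAR  (c) S = 86.39 VA  (d) PF = 0.9998 (lagging)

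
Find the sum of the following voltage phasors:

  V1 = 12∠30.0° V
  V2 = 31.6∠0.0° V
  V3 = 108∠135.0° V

Step 1 — Convert each phasor to rectangular form:
  V1 = 12·(cos(30.0°) + j·sin(30.0°)) = 10.39 + j6 V
  V2 = 31.6·(cos(0.0°) + j·sin(0.0°)) = 31.6 V
  V3 = 108·(cos(135.0°) + j·sin(135.0°)) = -76.37 + j76.37 V
Step 2 — Sum components: V_total = -34.38 + j82.37 V.
Step 3 — Convert to polar: |V_total| = 89.25 V, ∠V_total = 112.7°.

V_total = 89.25∠112.7° V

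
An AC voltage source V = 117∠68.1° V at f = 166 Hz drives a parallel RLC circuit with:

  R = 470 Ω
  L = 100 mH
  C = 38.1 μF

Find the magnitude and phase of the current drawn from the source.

Step 1 — Angular frequency: ω = 2π·f = 2π·166 = 1043 rad/s.
Step 2 — Component impedances:
  R: Z = R = 470 Ω
  L: Z = jωL = j·1043·0.1 = 0 + j104.3 Ω
  C: Z = 1/(jωC) = -j/(ω·C) = 0 - j25.16 Ω
Step 3 — Parallel combination: 1/Z_total = 1/R + 1/L + 1/C; Z_total = 2.329 - j33 Ω = 33.08∠-86.0° Ω.
Step 4 — Source phasor: V = 117∠68.1° V = 43.64 + j108.6 V.
Step 5 — Ohm's law: I = V / Z_total = (43.64 + j108.6) / (2.329 - j33) = -3.18 + j1.547 A.
Step 6 — Convert to polar: |I| = 3.536 A, ∠I = 154.1°.

I = 3.536∠154.1° A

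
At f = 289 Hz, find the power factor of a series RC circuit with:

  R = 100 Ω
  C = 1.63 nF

Step 1 — Angular frequency: ω = 2π·f = 2π·289 = 1816 rad/s.
Step 2 — Component impedances:
  R: Z = R = 100 Ω
  C: Z = 1/(jωC) = -j/(ω·C) = 0 - j3.379e+05 Ω
Step 3 — Series combination: Z_total = R + C = 100 - j3.379e+05 Ω = 3.379e+05∠-90.0° Ω.
Step 4 — Power factor: PF = cos(φ) = Re(Z)/|Z| = 100/3.3786e+05 = 0.000296.
Step 5 — Type: Im(Z) = -3.379e+05 ⇒ leading (phase φ = -90.0°).

PF = 0.000296 (leading, φ = -90.0°)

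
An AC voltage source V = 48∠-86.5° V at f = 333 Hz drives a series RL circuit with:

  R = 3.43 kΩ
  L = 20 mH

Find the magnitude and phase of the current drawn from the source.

Step 1 — Angular frequency: ω = 2π·f = 2π·333 = 2092 rad/s.
Step 2 — Component impedances:
  R: Z = R = 3430 Ω
  L: Z = jωL = j·2092·0.02 = 0 + j41.85 Ω
Step 3 — Series combination: Z_total = R + L = 3430 + j41.85 Ω = 3430∠0.7° Ω.
Step 4 — Source phasor: V = 48∠-86.5° V = 2.93 - j47.91 V.
Step 5 — Ohm's law: I = V / Z_total = (2.93 - j47.91) / (3430 + j41.85) = 0.0006838 - j0.01398 A.
Step 6 — Convert to polar: |I| = 0.01399 A, ∠I = -87.2°.

I = 0.01399∠-87.2° A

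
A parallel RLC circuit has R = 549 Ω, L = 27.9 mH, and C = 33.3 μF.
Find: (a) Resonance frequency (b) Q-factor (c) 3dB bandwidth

Step 1 — Resonance: ω₀ = 1/√(LC) = 1/√(0.0279·3.33e-05) = 1037 rad/s.
Step 2 — f₀ = ω₀/(2π) = 165.1 Hz.
Step 3 — Parallel Q: Q = R/(ω₀L) = 549/(1037·0.0279) = 18.97.
Step 4 — Bandwidth: Δω = ω₀/Q = 54.7 rad/s; BW = Δω/(2π) = 8.706 Hz.

(a) f₀ = 165.1 Hz  (b) Q = 18.97  (c) BW = 8.706 Hz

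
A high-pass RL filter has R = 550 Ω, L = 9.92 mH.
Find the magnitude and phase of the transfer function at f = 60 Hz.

Step 1 — Angular frequency: ω = 2π·60 = 377 rad/s.
Step 2 — Transfer function: H(jω) = jωL/(R + jωL).
Step 3 — Numerator jωL = j·3.74; denominator R + jωL = 550 + j3.74.
Step 4 — H = 4.623e-05 + j0.006799.
Step 5 — Magnitude: |H| = 0.006799 (-43.4 dB); phase: φ = 89.6°.

|H| = 0.006799 (-43.4 dB), φ = 89.6°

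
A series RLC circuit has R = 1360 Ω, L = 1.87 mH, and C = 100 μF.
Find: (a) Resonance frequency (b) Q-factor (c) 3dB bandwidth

Step 1 — Resonance: ω₀ = 1/√(LC) = 1/√(0.00187·0.0001) = 2312 rad/s.
Step 2 — f₀ = ω₀/(2π) = 368 Hz.
Step 3 — Series Q: Q = ω₀L/R = 2312·0.00187/1360 = 0.00318.
Step 4 — Bandwidth: Δω = ω₀/Q = 7.273e+05 rad/s; BW = Δω/(2π) = 1.157e+05 Hz.

(a) f₀ = 368 Hz  (b) Q = 0.00318  (c) BW = 1.157e+05 Hz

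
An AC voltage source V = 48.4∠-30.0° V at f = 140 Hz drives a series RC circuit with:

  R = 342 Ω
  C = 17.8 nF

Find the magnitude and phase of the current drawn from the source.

Step 1 — Angular frequency: ω = 2π·f = 2π·140 = 879.6 rad/s.
Step 2 — Component impedances:
  R: Z = R = 342 Ω
  C: Z = 1/(jωC) = -j/(ω·C) = 0 - j6.387e+04 Ω
Step 3 — Series combination: Z_total = R + C = 342 - j6.387e+04 Ω = 6.387e+04∠-89.7° Ω.
Step 4 — Source phasor: V = 48.4∠-30.0° V = 41.92 - j24.2 V.
Step 5 — Ohm's law: I = V / Z_total = (41.92 - j24.2) / (342 - j6.387e+04) = 0.0003824 + j0.0006543 A.
Step 6 — Convert to polar: |I| = 0.0007578 A, ∠I = 59.7°.

I = 0.0007578∠59.7° A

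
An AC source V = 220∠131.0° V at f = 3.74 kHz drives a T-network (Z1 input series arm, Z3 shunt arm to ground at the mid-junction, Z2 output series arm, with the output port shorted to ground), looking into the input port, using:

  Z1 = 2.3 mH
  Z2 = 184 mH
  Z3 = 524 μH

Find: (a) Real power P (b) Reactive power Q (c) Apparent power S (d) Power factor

Step 1 — Angular frequency: ω = 2π·f = 2π·3740 = 2.35e+04 rad/s.
Step 2 — Component impedances:
  Z1: Z = jωL = j·2.35e+04·0.0023 = 0 + j54.05 Ω
  Z2: Z = jωL = j·2.35e+04·0.184 = 0 + j4324 Ω
  Z3: Z = jωL = j·2.35e+04·0.000524 = 0 + j12.31 Ω
Step 3 — With the output port shorted to ground, the output series arm Z2 runs from the junction to ground; the shunt arm Z3 also runs from the junction to ground. They appear in parallel: Z3 || Z2 = 0 + j12.28 Ω.
Step 4 — Series with input arm Z1: Z_in = Z1 + (Z3 || Z2) = 0 + j66.33 Ω = 66.33∠90.0° Ω.
Step 5 — Source phasor: V = 220∠131.0° V = -144.3 + j166 V.
Step 6 — Current: I = V / Z = 2.503 + j2.176 A = 3.317∠41.0° A.
Step 7 — Complex power: S = V·I* = 0 + j729.7 VA.
Step 8 — Real power: P = Re(S) = 0 W.
Step 9 — Reactive power: Q = Im(S) = 729.7 VAR.
Step 10 — Apparent power: |S| = 729.7 VA.
Step 11 — Power factor: PF = P/|S| = 0 (lagging).

(a) P = 0 W  (b) Q = 729.7 VAR  (c) S = 729.7 VA  (d) PF = 0 (lagging)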